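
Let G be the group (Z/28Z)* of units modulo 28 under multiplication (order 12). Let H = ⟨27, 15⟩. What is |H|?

|⟨27⟩| = 2 and |⟨15⟩| = 2, so |H| is a multiple of lcm(2, 2) = 2 and divides |G| = 12.
Closing under the operation: H = {1, 13, 15, 27}, so |H| = 4.

4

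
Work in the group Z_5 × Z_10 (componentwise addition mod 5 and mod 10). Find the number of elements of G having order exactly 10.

24

An element (a,b) has order lcm(ord(a), ord(b)); count pairs with lcm equal to 10.
Enumerating gives 24 such elements.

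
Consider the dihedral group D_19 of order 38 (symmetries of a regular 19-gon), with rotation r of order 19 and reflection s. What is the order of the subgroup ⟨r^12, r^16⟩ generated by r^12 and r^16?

|⟨r^12⟩| = 19 and |⟨r^16⟩| = 19, so |H| is a multiple of lcm(19, 19) = 19 and divides |G| = 38.
Closing under the operation: H = {e, r, r^2, r^3, r^4, r^5, r^6, r^7, r^8, r^9, r^10, r^11, r^12, r^13, r^14, r^15, r^16, r^17, r^18}, so |H| = 19.

19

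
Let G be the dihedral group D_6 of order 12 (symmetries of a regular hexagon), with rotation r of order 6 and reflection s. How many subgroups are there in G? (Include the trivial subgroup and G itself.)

|G| = 12, so by Lagrange every subgroup order divides 12. Divisors: 1, 2, 3, 4, 6, 12.
Subgroups by order — order 1: 1; order 2: 7; order 3: 1; order 4: 3; order 6: 3; order 12: 1.
Total: 1 + 7 + 1 + 3 + 3 + 1 = 16.

16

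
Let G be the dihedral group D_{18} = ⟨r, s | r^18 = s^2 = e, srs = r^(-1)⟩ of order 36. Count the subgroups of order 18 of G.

|G| = 36 and 18 | 36, so subgroups of order 18 are possible by Lagrange.
The subgroups of order 18 are: {e, r, r^2, r^3, r^4, r^5, r^6, r^7, r^8, r^9, r^10, r^11, r^12, r^13, r^14, r^15, r^16, r^17}; {e, r^2, r^4, r^6, r^8, r^10, r^12, r^14, r^16, s, r^2s, r^4s, r^6s, r^8s, r^10s, r^12s, r^14s, r^16s}; {e, r^2, r^4, r^6, r^8, r^10, r^12, r^14, r^16, rs, r^3s, r^5s, r^7s, r^9s, r^11s, r^13s, r^15s, r^17s}.
So G has 3 subgroups of order 18.

3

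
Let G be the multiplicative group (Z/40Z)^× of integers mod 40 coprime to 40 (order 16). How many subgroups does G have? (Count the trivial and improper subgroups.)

|G| = 16, so by Lagrange every subgroup order divides 16. Divisors: 1, 2, 4, 8, 16.
Subgroups by order — order 1: 1; order 2: 7; order 4: 11; order 8: 7; order 16: 1.
Total: 1 + 7 + 11 + 7 + 1 = 27.

27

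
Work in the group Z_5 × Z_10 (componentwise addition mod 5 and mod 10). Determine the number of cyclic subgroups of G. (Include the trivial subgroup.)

14

A cyclic subgroup of order d is generated by each of its φ(d) elements of order d, so the cyclic subgroups of order d number (#elements of order d)/φ(d).
Cyclic subgroups by order — order 1: 1; order 2: 1; order 5: 6; order 10: 6.
Total: 14.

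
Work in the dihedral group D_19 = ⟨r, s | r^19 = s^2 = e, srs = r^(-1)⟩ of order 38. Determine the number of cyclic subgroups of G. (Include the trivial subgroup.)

21

Group the elements of G by the cyclic subgroup they generate; each cyclic subgroup of order d accounts for φ(d) elements.
Cyclic subgroups by order — order 1: 1; order 2: 19; order 19: 1.
Total: 21.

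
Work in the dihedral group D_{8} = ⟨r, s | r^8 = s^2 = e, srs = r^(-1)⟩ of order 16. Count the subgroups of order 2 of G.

9

|G| = 16 and 2 | 16, so subgroups of order 2 are possible by Lagrange.
The subgroups of order 2 are: {e, r^2s}; {e, r^3s}; {e, r^4}; {e, r^4s}; … (9 in all).
So G has 9 subgroups of order 2.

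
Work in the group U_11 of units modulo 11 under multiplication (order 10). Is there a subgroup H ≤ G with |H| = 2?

2 | 10. A subgroup of order 2 is {1, 10}.

Yes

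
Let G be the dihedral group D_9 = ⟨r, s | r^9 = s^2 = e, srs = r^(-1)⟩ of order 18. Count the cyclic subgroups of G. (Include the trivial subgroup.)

Each element a generates a cyclic subgroup ⟨a⟩; distinct elements may generate the same one (a cyclic group of order d has φ(d) generators).
Cyclic subgroups by order — order 1: 1; order 2: 9; order 3: 1; order 9: 1.
Total: 12.

12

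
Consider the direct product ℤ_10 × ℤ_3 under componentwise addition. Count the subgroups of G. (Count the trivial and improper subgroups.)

|G| = 30, so by Lagrange every subgroup order divides 30. Divisors: 1, 2, 3, 5, 6, 10, 15, 30.
Subgroups by order — order 1: 1; order 2: 1; order 3: 1; order 5: 1; order 6: 1; order 10: 1; order 15: 1; order 30: 1.
Total: 1 + 1 + 1 + 1 + 1 + 1 + 1 + 1 = 8.

8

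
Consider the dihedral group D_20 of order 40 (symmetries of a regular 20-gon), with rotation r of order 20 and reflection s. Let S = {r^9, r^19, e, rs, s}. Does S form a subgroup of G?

r^9 ∈ S but its inverse r^11 ∉ S, so S is not a subgroup.

No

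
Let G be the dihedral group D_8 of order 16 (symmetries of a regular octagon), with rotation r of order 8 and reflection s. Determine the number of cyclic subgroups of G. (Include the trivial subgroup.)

Each element a generates a cyclic subgroup ⟨a⟩; distinct elements may generate the same one (a cyclic group of order d has φ(d) generators).
Cyclic subgroups by order — order 1: 1; order 2: 9; order 4: 1; order 8: 1.
Total: 12.

12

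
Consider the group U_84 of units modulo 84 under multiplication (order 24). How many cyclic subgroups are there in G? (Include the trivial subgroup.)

16

Each element a generates a cyclic subgroup ⟨a⟩; distinct elements may generate the same one (a cyclic group of order d has φ(d) generators).
Cyclic subgroups by order — order 1: 1; order 2: 7; order 3: 1; order 6: 7.
Total: 16.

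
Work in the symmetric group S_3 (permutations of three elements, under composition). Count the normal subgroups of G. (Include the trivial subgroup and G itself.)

G has 6 subgroups. Checking conjugation-invariance by order — order 1: 1/1 normal; order 2: 0/3 normal; order 3: 1/1 normal; order 6: 1/1 normal.
Total normal subgroups: 3.

3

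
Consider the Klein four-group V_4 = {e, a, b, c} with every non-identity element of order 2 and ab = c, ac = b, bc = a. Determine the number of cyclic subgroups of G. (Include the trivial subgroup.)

Each element a generates a cyclic subgroup ⟨a⟩; distinct elements may generate the same one (a cyclic group of order d has φ(d) generators).
Cyclic subgroups by order — order 1: 1; order 2: 3.
Total: 4.

4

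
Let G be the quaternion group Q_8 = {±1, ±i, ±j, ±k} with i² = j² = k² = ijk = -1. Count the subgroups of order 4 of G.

|G| = 8 and 4 | 8, so subgroups of order 4 are possible by Lagrange.
The subgroups of order 4 are: {1, -1, i, -i}; {1, -1, j, -j}; {1, -1, k, -k}.
So G has 3 subgroups of order 4.

3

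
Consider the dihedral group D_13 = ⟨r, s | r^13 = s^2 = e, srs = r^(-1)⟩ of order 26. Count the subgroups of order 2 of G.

13

|G| = 26 and 2 | 26, so subgroups of order 2 are possible by Lagrange.
The subgroups of order 2 are: {e, r^10s}; {e, r^11s}; {e, r^12s}; {e, r^2s}; … (13 in all).
So G has 13 subgroups of order 2.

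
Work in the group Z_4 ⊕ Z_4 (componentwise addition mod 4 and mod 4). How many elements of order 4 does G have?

12

An element (a,b) has order lcm(ord(a), ord(b)); count pairs with lcm equal to 4.
Enumerating gives 12 such elements.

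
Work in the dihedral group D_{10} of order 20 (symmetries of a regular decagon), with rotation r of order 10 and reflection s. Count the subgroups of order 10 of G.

|G| = 20 and 10 | 20, so subgroups of order 10 are possible by Lagrange.
The subgroups of order 10 are: {e, r, r^2, r^3, r^4, r^5, r^6, r^7, r^8, r^9}; {e, r^2, r^4, r^6, r^8, s, r^2s, r^4s, r^6s, r^8s}; {e, r^2, r^4, r^6, r^8, rs, r^3s, r^5s, r^7s, r^9s}.
So G has 3 subgroups of order 10.

3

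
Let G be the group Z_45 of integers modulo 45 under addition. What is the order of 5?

In Z_45, the order of an element a is n/gcd(a, n).
gcd(5, 45) = 5, so |⟨5⟩| = 45/5 = 9.

9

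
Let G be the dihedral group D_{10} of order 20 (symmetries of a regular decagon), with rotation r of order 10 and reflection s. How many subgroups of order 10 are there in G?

|G| = 20 and 10 | 20, so subgroups of order 10 are possible by Lagrange.
The subgroups of order 10 are: {e, r, r^2, r^3, r^4, r^5, r^6, r^7, r^8, r^9}; {e, r^2, r^4, r^6, r^8, s, r^2s, r^4s, r^6s, r^8s}; {e, r^2, r^4, r^6, r^8, rs, r^3s, r^5s, r^7s, r^9s}.
So G has 3 subgroups of order 10.

3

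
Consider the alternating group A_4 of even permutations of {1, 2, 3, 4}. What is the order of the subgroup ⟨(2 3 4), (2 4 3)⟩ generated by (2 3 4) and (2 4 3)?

|⟨(2 3 4)⟩| = 3 and |⟨(2 4 3)⟩| = 3, so |H| is a multiple of lcm(3, 3) = 3 and divides |G| = 12.
Closing under the operation: H = {e, (2 3 4), (2 4 3)}, so |H| = 3.

3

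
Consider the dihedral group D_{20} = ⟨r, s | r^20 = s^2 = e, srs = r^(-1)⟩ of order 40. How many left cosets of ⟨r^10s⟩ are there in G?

|⟨r^10s⟩| = 2 and |G| = 40.
By Lagrange, [G : H] = |G|/|H| = 40/2 = 20.

20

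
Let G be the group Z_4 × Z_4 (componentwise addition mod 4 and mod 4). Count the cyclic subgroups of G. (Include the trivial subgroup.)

10

Group the elements of G by the cyclic subgroup they generate; each cyclic subgroup of order d accounts for φ(d) elements.
Cyclic subgroups by order — order 1: 1; order 2: 3; order 4: 6.
Total: 10.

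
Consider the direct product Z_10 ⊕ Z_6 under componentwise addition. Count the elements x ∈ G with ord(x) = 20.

An element (a,b) has order lcm(ord(a), ord(b)); count pairs with lcm equal to 20.
Enumerating gives 0 such elements.

0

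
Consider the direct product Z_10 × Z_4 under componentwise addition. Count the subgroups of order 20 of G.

3

|G| = 40 and 20 | 40, so subgroups of order 20 are possible by Lagrange.
The subgroups of order 20 are: {(0,0), (0,1), (0,2), (0,3), (2,0), (2,1), (2,2), (2,3), (4,0), (4,1), (4,2), (4,3), (6,0), (6,1), (6,2), (6,3), (8,0), (8,1), (8,2), (8,3)}; {(0,0), (0,2), (1,0), (1,2), (2,0), (2,2), (3,0), (3,2), (4,0), (4,2), (5,0), (5,2), (6,0), (6,2), (7,0), (7,2), (8,0), (8,2), (9,0), (9,2)}; {(0,0), (0,2), (1,1), (1,3), (2,0), (2,2), (3,1), (3,3), (4,0), (4,2), (5,1), (5,3), (6,0), (6,2), (7,1), (7,3), (8,0), (8,2), (9,1), (9,3)}.
So G has 3 subgroups of order 20.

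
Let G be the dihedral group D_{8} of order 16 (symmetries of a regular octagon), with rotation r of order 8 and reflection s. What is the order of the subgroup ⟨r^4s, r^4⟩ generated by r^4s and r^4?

|⟨r^4s⟩| = 2 and |⟨r^4⟩| = 2, so |H| is a multiple of lcm(2, 2) = 2 and divides |G| = 16.
Closing under the operation: H = {e, r^4, s, r^4s}, so |H| = 4.

4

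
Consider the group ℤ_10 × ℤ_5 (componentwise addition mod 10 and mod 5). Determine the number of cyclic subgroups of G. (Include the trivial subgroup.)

14

A cyclic subgroup of order d is generated by each of its φ(d) elements of order d, so the cyclic subgroups of order d number (#elements of order d)/φ(d).
Cyclic subgroups by order — order 1: 1; order 2: 1; order 5: 6; order 10: 6.
Total: 14.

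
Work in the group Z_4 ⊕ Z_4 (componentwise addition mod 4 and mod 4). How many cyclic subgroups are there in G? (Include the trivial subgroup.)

10

Group the elements of G by the cyclic subgroup they generate; each cyclic subgroup of order d accounts for φ(d) elements.
Cyclic subgroups by order — order 1: 1; order 2: 3; order 4: 6.
Total: 10.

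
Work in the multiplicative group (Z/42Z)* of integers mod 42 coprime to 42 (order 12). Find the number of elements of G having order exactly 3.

2

The elements of order 3 are: 25, 37.
That's 2.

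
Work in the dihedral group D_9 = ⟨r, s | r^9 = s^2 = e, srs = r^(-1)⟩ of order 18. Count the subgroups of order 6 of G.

|G| = 18 and 6 | 18, so subgroups of order 6 are possible by Lagrange.
The subgroups of order 6 are: {e, r^3, r^6, r^2s, r^5s, r^8s}; {e, r^3, r^6, s, r^3s, r^6s}; {e, r^3, r^6, rs, r^4s, r^7s}.
So G has 3 subgroups of order 6.

3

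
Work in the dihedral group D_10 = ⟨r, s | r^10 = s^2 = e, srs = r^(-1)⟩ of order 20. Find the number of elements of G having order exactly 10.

4

The elements of order 10 are: r, r^3, r^7, r^9.
That's 4.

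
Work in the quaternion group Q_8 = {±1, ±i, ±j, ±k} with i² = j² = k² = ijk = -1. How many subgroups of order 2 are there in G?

|G| = 8 and 2 | 8, so subgroups of order 2 are possible by Lagrange.
The subgroups of order 2 are: {1, -1}.
So G has 1 subgroup of order 2.

1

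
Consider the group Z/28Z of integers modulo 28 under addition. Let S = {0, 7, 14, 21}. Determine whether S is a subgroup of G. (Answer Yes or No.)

Yes

|S| = 4 divides |G| = 28, consistent with Lagrange.
S contains the identity, every element's inverse is in S, and S is closed under +: it is a subgroup.
In fact S = ⟨21⟩.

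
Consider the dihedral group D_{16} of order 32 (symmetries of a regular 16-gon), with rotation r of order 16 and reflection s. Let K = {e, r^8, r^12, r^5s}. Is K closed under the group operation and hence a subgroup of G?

r^12 ∈ K but its inverse r^4 ∉ K, so K is not a subgroup.

No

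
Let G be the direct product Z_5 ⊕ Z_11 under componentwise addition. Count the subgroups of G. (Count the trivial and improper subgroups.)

|G| = 55, so by Lagrange every subgroup order divides 55. Divisors: 1, 5, 11, 55.
Subgroups by order — order 1: 1; order 5: 1; order 11: 1; order 55: 1.
Total: 1 + 1 + 1 + 1 = 4.

4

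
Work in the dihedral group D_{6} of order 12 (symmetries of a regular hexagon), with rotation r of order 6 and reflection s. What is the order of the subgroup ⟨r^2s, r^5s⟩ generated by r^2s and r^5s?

4

|⟨r^2s⟩| = 2 and |⟨r^5s⟩| = 2, so |H| is a multiple of lcm(2, 2) = 2 and divides |G| = 12.
Closing under the operation: H = {e, r^3, r^2s, r^5s}, so |H| = 4.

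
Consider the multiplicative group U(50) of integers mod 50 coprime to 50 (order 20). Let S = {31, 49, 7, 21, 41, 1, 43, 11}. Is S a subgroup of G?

|S| = 8 does not divide |G| = 20, so by Lagrange S is not a subgroup.

No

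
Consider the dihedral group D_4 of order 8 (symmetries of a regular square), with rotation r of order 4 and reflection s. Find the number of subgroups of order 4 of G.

|G| = 8 and 4 | 8, so subgroups of order 4 are possible by Lagrange.
The subgroups of order 4 are: {e, r, r^2, r^3}; {e, r^2, s, r^2s}; {e, r^2, rs, r^3s}.
So G has 3 subgroups of order 4.

3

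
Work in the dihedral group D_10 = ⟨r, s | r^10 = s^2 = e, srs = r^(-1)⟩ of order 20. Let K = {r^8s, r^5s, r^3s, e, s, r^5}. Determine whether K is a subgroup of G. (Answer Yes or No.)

|K| = 6 does not divide |G| = 20, so by Lagrange K is not a subgroup.

No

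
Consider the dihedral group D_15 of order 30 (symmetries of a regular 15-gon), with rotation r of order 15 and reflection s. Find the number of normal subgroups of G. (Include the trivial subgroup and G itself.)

G has 28 subgroups. Checking conjugation-invariance by order — order 1: 1/1 normal; order 2: 0/15 normal; order 3: 1/1 normal; order 5: 1/1 normal; order 6: 0/5 normal; order 10: 0/3 normal; order 15: 1/1 normal; order 30: 1/1 normal.
Total normal subgroups: 5.

5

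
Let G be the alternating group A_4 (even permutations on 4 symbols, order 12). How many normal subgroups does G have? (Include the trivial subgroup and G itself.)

G has 10 subgroups. Checking conjugation-invariance by order — order 1: 1/1 normal; order 2: 0/3 normal; order 3: 0/4 normal; order 4: 1/1 normal; order 12: 1/1 normal.
Total normal subgroups: 3.

3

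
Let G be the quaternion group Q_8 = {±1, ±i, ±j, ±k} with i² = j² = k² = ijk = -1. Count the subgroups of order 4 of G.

|G| = 8 and 4 | 8, so subgroups of order 4 are possible by Lagrange.
The subgroups of order 4 are: {1, -1, i, -i}; {1, -1, j, -j}; {1, -1, k, -k}.
So G has 3 subgroups of order 4.

3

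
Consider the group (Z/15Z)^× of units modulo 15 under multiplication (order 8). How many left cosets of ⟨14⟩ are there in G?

|⟨14⟩| = 2 and |G| = 8.
By Lagrange, [G : H] = |G|/|H| = 8/2 = 4.

4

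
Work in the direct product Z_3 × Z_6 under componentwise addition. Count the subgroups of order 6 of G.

|G| = 18 and 6 | 18, so subgroups of order 6 are possible by Lagrange.
The subgroups of order 6 are: {(0,0), (0,1), (0,2), (0,3), (0,4), (0,5)}; {(0,0), (0,3), (1,0), (1,3), (2,0), (2,3)}; {(0,0), (0,3), (1,1), (1,4), (2,2), (2,5)}; {(0,0), (0,3), (1,2), (1,5), (2,1), (2,4)}.
So G has 4 subgroups of order 6.

4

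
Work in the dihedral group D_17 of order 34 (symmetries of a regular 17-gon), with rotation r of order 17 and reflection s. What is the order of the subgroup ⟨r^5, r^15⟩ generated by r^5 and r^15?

|⟨r^5⟩| = 17 and |⟨r^15⟩| = 17, so |H| is a multiple of lcm(17, 17) = 17 and divides |G| = 34.
Closing under the operation: H = {e, r, r^2, r^3, r^4, r^5, r^6, r^7, r^8, r^9, r^10, r^11, r^12, r^13, r^14, r^15, r^16}, so |H| = 17.

17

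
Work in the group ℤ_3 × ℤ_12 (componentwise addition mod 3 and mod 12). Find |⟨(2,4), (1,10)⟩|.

18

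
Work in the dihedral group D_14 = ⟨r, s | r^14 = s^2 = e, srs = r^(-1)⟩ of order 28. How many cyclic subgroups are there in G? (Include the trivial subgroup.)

18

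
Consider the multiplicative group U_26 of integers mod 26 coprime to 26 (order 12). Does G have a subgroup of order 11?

11 does not divide |G| = 12, so by Lagrange no subgroup of order 11 exists.

No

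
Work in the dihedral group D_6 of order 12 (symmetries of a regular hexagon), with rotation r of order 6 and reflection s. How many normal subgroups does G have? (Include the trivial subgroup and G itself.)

7

G has 16 subgroups. Checking conjugation-invariance by order — order 1: 1/1 normal; order 2: 1/7 normal; order 3: 1/1 normal; order 4: 0/3 normal; order 6: 3/3 normal; order 12: 1/1 normal.
Total normal subgroups: 7.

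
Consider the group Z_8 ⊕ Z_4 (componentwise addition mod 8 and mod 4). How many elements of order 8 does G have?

An element (a,b) has order lcm(ord(a), ord(b)); count pairs with lcm equal to 8.
Enumerating gives 16 such elements.

16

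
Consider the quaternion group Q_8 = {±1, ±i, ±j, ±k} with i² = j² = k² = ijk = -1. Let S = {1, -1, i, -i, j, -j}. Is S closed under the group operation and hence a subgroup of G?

No

|S| = 6 does not divide |G| = 8, so by Lagrange S is not a subgroup.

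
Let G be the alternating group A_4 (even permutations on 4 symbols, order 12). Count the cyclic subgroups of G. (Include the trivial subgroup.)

Each element a generates a cyclic subgroup ⟨a⟩; distinct elements may generate the same one (a cyclic group of order d has φ(d) generators).
Cyclic subgroups by order — order 1: 1; order 2: 3; order 3: 4.
Total: 8.

8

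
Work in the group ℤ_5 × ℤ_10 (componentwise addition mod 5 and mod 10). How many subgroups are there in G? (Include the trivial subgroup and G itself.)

16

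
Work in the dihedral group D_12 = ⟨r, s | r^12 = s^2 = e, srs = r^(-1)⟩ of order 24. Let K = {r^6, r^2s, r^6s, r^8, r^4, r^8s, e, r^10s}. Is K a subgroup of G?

No

Closure fails: r^4 · r^8s = s ∉ K. So K is not a subgroup.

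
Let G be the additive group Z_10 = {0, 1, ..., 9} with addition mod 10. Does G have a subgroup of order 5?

5 | 10. A subgroup of order 5 is {0, 2, 4, 6, 8}.

Yes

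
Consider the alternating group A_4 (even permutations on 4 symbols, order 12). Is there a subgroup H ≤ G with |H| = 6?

No

6 | 12, so Lagrange does not rule it out; but checking all subgroups of G, none has order 6.
(A_4 is the standard example that the converse of Lagrange fails.)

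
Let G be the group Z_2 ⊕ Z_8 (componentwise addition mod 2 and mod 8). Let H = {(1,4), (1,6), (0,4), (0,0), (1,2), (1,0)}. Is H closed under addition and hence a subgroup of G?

No

|H| = 6 does not divide |G| = 16, so by Lagrange H is not a subgroup.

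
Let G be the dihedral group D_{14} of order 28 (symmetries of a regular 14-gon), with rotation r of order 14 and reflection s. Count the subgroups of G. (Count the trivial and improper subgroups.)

28

|G| = 28, so by Lagrange every subgroup order divides 28. Divisors: 1, 2, 4, 7, 14, 28.
Subgroups by order — order 1: 1; order 2: 15; order 4: 7; order 7: 1; order 14: 3; order 28: 1.
Total: 1 + 15 + 7 + 1 + 3 + 1 = 28.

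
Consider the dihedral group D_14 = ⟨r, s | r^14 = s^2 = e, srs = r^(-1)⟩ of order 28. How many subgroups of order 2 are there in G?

15

|G| = 28 and 2 | 28, so subgroups of order 2 are possible by Lagrange.
The subgroups of order 2 are: {e, r^10s}; {e, r^11s}; {e, r^12s}; {e, r^13s}; … (15 in all).
So G has 15 subgroups of order 2.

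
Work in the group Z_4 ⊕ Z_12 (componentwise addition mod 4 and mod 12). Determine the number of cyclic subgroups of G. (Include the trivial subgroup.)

20

Group the elements of G by the cyclic subgroup they generate; each cyclic subgroup of order d accounts for φ(d) elements.
Cyclic subgroups by order — order 1: 1; order 2: 3; order 3: 1; order 4: 6; order 6: 3; order 12: 6.
Total: 20.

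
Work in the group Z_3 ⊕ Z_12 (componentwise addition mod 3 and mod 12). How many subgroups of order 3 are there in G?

4

|G| = 36 and 3 | 36, so subgroups of order 3 are possible by Lagrange.
The subgroups of order 3 are: {(0,0), (0,4), (0,8)}; {(0,0), (1,0), (2,0)}; {(0,0), (1,4), (2,8)}; {(0,0), (1,8), (2,4)}.
So G has 4 subgroups of order 3.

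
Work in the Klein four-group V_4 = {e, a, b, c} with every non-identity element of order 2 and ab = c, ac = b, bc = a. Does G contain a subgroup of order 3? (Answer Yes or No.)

3 does not divide |G| = 4, so by Lagrange no subgroup of order 3 exists.

No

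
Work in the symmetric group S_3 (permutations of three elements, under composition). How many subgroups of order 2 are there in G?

3

|G| = 6 and 2 | 6, so subgroups of order 2 are possible by Lagrange.
The subgroups of order 2 are: {e, (1 2)}; {e, (1 3)}; {e, (2 3)}.
So G has 3 subgroups of order 2.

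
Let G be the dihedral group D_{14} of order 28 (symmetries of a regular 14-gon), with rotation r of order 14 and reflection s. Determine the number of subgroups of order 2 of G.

15

|G| = 28 and 2 | 28, so subgroups of order 2 are possible by Lagrange.
The subgroups of order 2 are: {e, r^10s}; {e, r^11s}; {e, r^12s}; {e, r^13s}; … (15 in all).
So G has 15 subgroups of order 2.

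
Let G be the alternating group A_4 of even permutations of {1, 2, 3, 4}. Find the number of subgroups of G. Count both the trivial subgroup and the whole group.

10

|G| = 12, so by Lagrange every subgroup order divides 12. Divisors: 1, 2, 3, 4, 6, 12.
Subgroups by order — order 1: 1; order 2: 3; order 3: 4; order 4: 1; order 6: 0; order 12: 1.
Total: 1 + 3 + 4 + 1 + 0 + 1 = 10.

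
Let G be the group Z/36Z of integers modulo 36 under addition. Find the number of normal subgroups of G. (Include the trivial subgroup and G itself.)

G is abelian, so every subgroup is normal.
G has 9 subgroups in total, hence 9 normal subgroups.

9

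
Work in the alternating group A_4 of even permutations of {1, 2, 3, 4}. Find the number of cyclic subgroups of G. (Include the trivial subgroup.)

8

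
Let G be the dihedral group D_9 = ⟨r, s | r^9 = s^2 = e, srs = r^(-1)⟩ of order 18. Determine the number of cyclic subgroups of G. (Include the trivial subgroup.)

12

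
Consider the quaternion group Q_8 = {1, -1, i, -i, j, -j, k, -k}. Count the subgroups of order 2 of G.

1

|G| = 8 and 2 | 8, so subgroups of order 2 are possible by Lagrange.
The subgroups of order 2 are: {1, -1}.
So G has 1 subgroup of order 2.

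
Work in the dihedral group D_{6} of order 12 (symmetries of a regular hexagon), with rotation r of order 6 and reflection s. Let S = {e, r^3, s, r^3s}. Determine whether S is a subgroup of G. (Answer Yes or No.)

Yes

|S| = 4 divides |G| = 12, consistent with Lagrange.
S contains the identity, every element's inverse is in S, and S is closed under ·: it is a subgroup.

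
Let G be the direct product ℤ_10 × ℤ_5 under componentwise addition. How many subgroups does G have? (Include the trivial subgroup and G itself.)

16

|G| = 50, so by Lagrange every subgroup order divides 50. Divisors: 1, 2, 5, 10, 25, 50.
Subgroups by order — order 1: 1; order 2: 1; order 5: 6; order 10: 6; order 25: 1; order 50: 1.
Total: 1 + 1 + 6 + 6 + 1 + 1 = 16.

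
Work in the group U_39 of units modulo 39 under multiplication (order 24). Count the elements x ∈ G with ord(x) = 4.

The elements of order 4 are: 5, 8, 31, 34.
That's 4.

4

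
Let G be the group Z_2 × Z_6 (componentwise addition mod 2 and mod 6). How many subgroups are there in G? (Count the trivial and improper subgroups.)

10

|G| = 12, so by Lagrange every subgroup order divides 12. Divisors: 1, 2, 3, 4, 6, 12.
Subgroups by order — order 1: 1; order 2: 3; order 3: 1; order 4: 1; order 6: 3; order 12: 1.
Total: 1 + 3 + 1 + 1 + 3 + 1 = 10.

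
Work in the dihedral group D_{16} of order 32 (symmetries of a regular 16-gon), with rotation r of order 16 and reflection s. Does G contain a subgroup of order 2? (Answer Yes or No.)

Yes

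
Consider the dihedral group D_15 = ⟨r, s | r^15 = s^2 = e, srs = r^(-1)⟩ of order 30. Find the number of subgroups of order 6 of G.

5

|G| = 30 and 6 | 30, so subgroups of order 6 are possible by Lagrange.
The subgroups of order 6 are: {e, r^5, r^10, s, r^5s, r^10s}; {e, r^5, r^10, rs, r^6s, r^11s}; {e, r^5, r^10, r^2s, r^7s, r^12s}; {e, r^5, r^10, r^3s, r^8s, r^13s}; … (5 in all).
So G has 5 subgroups of order 6.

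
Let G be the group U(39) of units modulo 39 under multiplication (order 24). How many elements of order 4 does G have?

4

The elements of order 4 are: 5, 8, 31, 34.
That's 4.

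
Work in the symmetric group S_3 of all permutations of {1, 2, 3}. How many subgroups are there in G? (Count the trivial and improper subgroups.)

|G| = 6, so by Lagrange every subgroup order divides 6. Divisors: 1, 2, 3, 6.
Subgroups by order — order 1: 1; order 2: 3; order 3: 1; order 6: 1.
Total: 1 + 3 + 1 + 1 = 6.

6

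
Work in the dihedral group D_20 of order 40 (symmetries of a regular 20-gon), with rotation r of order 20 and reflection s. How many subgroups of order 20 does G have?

3

|G| = 40 and 20 | 40, so subgroups of order 20 are possible by Lagrange.
The subgroups of order 20 are: {e, r, r^2, r^3, r^4, r^5, r^6, r^7, r^8, r^9, r^10, r^11, r^12, r^13, r^14, r^15, r^16, r^17, r^18, r^19}; {e, r^2, r^4, r^6, r^8, r^10, r^12, r^14, r^16, r^18, s, r^2s, r^4s, r^6s, r^8s, r^10s, r^12s, r^14s, r^16s, r^18s}; {e, r^2, r^4, r^6, r^8, r^10, r^12, r^14, r^16, r^18, rs, r^3s, r^5s, r^7s, r^9s, r^11s, r^13s, r^15s, r^17s, r^19s}.
So G has 3 subgroups of order 20.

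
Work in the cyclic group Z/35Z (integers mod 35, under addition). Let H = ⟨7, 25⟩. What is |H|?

35

|⟨7⟩| = 5 and |⟨25⟩| = 7, so |H| is a multiple of lcm(5, 7) = 35 and divides |G| = 35.
Closing {7, 25} under the group operation gives all of G, so |H| = 35.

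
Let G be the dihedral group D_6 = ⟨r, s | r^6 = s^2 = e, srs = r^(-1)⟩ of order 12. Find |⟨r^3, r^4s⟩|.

4

|⟨r^3⟩| = 2 and |⟨r^4s⟩| = 2, so |H| is a multiple of lcm(2, 2) = 2 and divides |G| = 12.
Closing under the operation: H = {e, r^3, rs, r^4s}, so |H| = 4.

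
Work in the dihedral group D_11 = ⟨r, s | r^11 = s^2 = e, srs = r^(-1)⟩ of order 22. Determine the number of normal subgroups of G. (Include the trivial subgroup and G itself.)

3

G has 14 subgroups. Checking conjugation-invariance by order — order 1: 1/1 normal; order 2: 0/11 normal; order 11: 1/1 normal; order 22: 1/1 normal.
Total normal subgroups: 3.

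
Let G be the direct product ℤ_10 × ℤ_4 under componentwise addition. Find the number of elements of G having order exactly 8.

An element (a,b) has order lcm(ord(a), ord(b)); count pairs with lcm equal to 8.
Enumerating gives 0 such elements.

0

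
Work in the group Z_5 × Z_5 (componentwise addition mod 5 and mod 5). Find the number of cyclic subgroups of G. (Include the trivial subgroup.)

7

Each element a generates a cyclic subgroup ⟨a⟩; distinct elements may generate the same one (a cyclic group of order d has φ(d) generators).
Cyclic subgroups by order — order 1: 1; order 5: 6.
Total: 7.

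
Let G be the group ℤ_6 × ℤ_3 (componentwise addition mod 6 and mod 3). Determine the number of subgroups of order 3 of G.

4

|G| = 18 and 3 | 18, so subgroups of order 3 are possible by Lagrange.
The subgroups of order 3 are: {(0,0), (0,1), (0,2)}; {(0,0), (2,0), (4,0)}; {(0,0), (2,1), (4,2)}; {(0,0), (2,2), (4,1)}.
So G has 4 subgroups of order 3.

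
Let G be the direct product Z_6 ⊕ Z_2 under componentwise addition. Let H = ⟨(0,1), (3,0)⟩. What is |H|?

4

|⟨(0,1)⟩| = 2 and |⟨(3,0)⟩| = 2, so |H| is a multiple of lcm(2, 2) = 2 and divides |G| = 12.
Closing under the operation: H = {(0,0), (0,1), (3,0), (3,1)}, so |H| = 4.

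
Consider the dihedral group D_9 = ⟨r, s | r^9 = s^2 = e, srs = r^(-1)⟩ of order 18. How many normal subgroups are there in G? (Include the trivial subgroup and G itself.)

4

G has 16 subgroups. Checking conjugation-invariance by order — order 1: 1/1 normal; order 2: 0/9 normal; order 3: 1/1 normal; order 6: 0/3 normal; order 9: 1/1 normal; order 18: 1/1 normal.
Total normal subgroups: 4.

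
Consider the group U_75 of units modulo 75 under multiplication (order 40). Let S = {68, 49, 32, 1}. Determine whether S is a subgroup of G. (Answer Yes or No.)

Yes

|S| = 4 divides |G| = 40, consistent with Lagrange.
S contains the identity, every element's inverse is in S, and S is closed under ·: it is a subgroup.
In fact S = ⟨32⟩.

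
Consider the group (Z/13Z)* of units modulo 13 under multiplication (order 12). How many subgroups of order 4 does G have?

1

|G| = 12 and 4 | 12, so subgroups of order 4 are possible by Lagrange.
The subgroups of order 4 are: {1, 5, 8, 12}.
So G has 1 subgroup of order 4.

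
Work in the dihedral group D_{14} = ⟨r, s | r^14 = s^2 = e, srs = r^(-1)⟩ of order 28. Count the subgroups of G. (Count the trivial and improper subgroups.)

|G| = 28, so by Lagrange every subgroup order divides 28. Divisors: 1, 2, 4, 7, 14, 28.
Subgroups by order — order 1: 1; order 2: 15; order 4: 7; order 7: 1; order 14: 3; order 28: 1.
Total: 1 + 15 + 7 + 1 + 3 + 1 = 28.

28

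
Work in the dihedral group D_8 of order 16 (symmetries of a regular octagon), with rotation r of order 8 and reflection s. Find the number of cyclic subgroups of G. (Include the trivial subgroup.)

12

A cyclic subgroup of order d is generated by each of its φ(d) elements of order d, so the cyclic subgroups of order d number (#elements of order d)/φ(d).
Cyclic subgroups by order — order 1: 1; order 2: 9; order 4: 1; order 8: 1.
Total: 12.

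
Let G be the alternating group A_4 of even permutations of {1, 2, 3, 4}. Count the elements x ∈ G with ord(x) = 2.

3

The elements of order 2 are: (1 2)(3 4), (1 3)(2 4), (1 4)(2 3).
That's 3.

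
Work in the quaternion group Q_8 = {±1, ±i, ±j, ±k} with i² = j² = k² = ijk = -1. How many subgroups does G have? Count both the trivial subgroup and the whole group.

|G| = 8, so by Lagrange every subgroup order divides 8. Divisors: 1, 2, 4, 8.
Subgroups by order — order 1: 1; order 2: 1; order 4: 3; order 8: 1.
Total: 1 + 1 + 3 + 1 = 6.

6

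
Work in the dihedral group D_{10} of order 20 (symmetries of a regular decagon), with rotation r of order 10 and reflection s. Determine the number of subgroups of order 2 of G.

11

|G| = 20 and 2 | 20, so subgroups of order 2 are possible by Lagrange.
The subgroups of order 2 are: {e, r^2s}; {e, r^3s}; {e, r^4s}; {e, r^5}; … (11 in all).
So G has 11 subgroups of order 2.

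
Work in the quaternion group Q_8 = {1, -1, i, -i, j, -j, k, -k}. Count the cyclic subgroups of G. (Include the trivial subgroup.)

Each element a generates a cyclic subgroup ⟨a⟩; distinct elements may generate the same one (a cyclic group of order d has φ(d) generators).
Cyclic subgroups by order — order 1: 1; order 2: 1; order 4: 3.
Total: 5.

5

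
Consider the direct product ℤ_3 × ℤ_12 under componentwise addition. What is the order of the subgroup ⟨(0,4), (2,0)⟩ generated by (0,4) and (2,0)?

9

|⟨(0,4)⟩| = 3 and |⟨(2,0)⟩| = 3, so |H| is a multiple of lcm(3, 3) = 3 and divides |G| = 36.
Closing under the operation: H = {(0,0), (0,4), (0,8), (1,0), (1,4), (1,8), (2,0), (2,4), (2,8)}, so |H| = 9.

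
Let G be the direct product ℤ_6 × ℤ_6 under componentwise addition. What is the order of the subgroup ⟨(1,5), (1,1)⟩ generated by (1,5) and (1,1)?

18

|⟨(1,5)⟩| = 6 and |⟨(1,1)⟩| = 6, so |H| is a multiple of lcm(6, 6) = 6 and divides |G| = 36.
Closing under the operation: H = {(0,0), (0,2), (0,4), (1,1), (1,3), (1,5), (2,0), (2,2), (2,4), (3,1), (3,3), (3,5), (4,0), (4,2), (4,4), (5,1), (5,3), (5,5)}, so |H| = 18.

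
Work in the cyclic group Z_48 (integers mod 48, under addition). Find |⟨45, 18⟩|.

|⟨45⟩| = 16 and |⟨18⟩| = 8, so |H| is a multiple of lcm(16, 8) = 16 and divides |G| = 48.
Closing under the operation: H = {0, 3, 6, 9, 12, 15, 18, 21, 24, 27, 30, 33, 36, 39, 42, 45}, so |H| = 16.

16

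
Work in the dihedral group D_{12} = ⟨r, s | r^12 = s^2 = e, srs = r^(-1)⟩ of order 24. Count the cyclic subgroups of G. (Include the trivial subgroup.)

18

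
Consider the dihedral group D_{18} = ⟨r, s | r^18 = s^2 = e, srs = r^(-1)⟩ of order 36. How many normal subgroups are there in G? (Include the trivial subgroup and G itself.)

9

G has 45 subgroups. Checking conjugation-invariance by order — order 1: 1/1 normal; order 2: 1/19 normal; order 3: 1/1 normal; order 4: 0/9 normal; order 6: 1/7 normal; order 9: 1/1 normal; order 12: 0/3 normal; order 18: 3/3 normal; order 36: 1/1 normal.
Total normal subgroups: 9.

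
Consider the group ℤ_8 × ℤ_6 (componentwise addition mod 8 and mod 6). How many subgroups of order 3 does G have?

|G| = 48 and 3 | 48, so subgroups of order 3 are possible by Lagrange.
The subgroups of order 3 are: {(0,0), (0,2), (0,4)}.
So G has 1 subgroup of order 3.

1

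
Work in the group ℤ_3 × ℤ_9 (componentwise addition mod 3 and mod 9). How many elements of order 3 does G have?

8

An element (a,b) has order lcm(ord(a), ord(b)); count pairs with lcm equal to 3.
Enumerating gives 8 such elements.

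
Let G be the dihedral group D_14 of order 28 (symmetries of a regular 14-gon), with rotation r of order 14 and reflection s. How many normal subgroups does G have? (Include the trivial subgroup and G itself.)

7

G has 28 subgroups. Checking conjugation-invariance by order — order 1: 1/1 normal; order 2: 1/15 normal; order 4: 0/7 normal; order 7: 1/1 normal; order 14: 3/3 normal; order 28: 1/1 normal.
Total normal subgroups: 7.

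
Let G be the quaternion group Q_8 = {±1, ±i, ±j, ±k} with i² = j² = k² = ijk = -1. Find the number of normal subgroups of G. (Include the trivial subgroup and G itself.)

G has 6 subgroups. Checking conjugation-invariance by order — order 1: 1/1 normal; order 2: 1/1 normal; order 4: 3/3 normal; order 8: 1/1 normal.
Total normal subgroups: 6.

6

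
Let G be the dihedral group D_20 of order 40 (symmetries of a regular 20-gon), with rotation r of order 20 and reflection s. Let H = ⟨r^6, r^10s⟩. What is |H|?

20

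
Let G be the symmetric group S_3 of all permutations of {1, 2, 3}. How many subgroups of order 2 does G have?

3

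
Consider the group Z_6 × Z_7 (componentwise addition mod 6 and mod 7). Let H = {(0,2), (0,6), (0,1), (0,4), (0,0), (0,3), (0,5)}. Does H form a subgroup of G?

|H| = 7 divides |G| = 42, consistent with Lagrange.
H contains the identity, every element's inverse is in H, and H is closed under +: it is a subgroup.
In fact H = ⟨(0,1)⟩.

Yes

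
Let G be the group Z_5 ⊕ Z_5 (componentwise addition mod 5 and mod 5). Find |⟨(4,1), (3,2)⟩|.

5

|⟨(4,1)⟩| = 5 and |⟨(3,2)⟩| = 5, so |H| is a multiple of lcm(5, 5) = 5 and divides |G| = 25.
Closing under the operation: H = {(0,0), (1,4), (2,3), (3,2), (4,1)}, so |H| = 5.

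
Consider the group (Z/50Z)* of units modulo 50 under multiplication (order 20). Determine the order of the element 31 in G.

Compute successive powers of 31 mod 50: 31, 11, 41, 21, 1; 31^5 ≡ 1 (mod 50).
So |⟨31⟩| = 5.

5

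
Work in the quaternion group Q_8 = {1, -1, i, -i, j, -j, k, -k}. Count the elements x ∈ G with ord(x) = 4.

The elements of order 4 are: i, -i, j, -j, k, -k.
That's 6.

6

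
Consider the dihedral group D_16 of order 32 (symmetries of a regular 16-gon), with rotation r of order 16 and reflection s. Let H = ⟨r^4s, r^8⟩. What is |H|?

|⟨r^4s⟩| = 2 and |⟨r^8⟩| = 2, so |H| is a multiple of lcm(2, 2) = 2 and divides |G| = 32.
Closing under the operation: H = {e, r^8, r^4s, r^12s}, so |H| = 4.

4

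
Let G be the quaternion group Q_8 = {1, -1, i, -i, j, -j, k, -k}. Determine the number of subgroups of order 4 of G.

3

|G| = 8 and 4 | 8, so subgroups of order 4 are possible by Lagrange.
The subgroups of order 4 are: {1, -1, i, -i}; {1, -1, j, -j}; {1, -1, k, -k}.
So G has 3 subgroups of order 4.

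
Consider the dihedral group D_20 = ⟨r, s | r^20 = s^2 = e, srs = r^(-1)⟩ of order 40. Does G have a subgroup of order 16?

16 does not divide |G| = 40, so by Lagrange no subgroup of order 16 exists.

No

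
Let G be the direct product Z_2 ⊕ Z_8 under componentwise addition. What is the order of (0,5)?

8

The order of (0,5) in Z_2 × Z_8 is lcm(ord(0) in Z_2, ord(5) in Z_8).
ord(0) = 1 and ord(5) = 8, so |⟨(0,5)⟩| = lcm(1, 8) = 8.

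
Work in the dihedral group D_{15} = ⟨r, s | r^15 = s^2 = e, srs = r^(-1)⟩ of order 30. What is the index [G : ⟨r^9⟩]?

6

|⟨r^9⟩| = 5 and |G| = 30.
By Lagrange, [G : H] = |G|/|H| = 30/5 = 6.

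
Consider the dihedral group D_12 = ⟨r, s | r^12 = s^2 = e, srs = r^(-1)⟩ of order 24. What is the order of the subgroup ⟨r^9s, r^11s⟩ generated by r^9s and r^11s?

12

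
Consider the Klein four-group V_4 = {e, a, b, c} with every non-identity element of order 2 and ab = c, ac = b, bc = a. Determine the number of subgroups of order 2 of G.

|G| = 4 and 2 | 4, so subgroups of order 2 are possible by Lagrange.
The subgroups of order 2 are: {e, a}; {e, b}; {e, c}.
So G has 3 subgroups of order 2.

3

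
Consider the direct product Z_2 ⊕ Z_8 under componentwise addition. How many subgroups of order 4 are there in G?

|G| = 16 and 4 | 16, so subgroups of order 4 are possible by Lagrange.
The subgroups of order 4 are: {(0,0), (0,2), (0,4), (0,6)}; {(0,0), (0,4), (1,0), (1,4)}; {(0,0), (0,4), (1,2), (1,6)}.
So G has 3 subgroups of order 4.

3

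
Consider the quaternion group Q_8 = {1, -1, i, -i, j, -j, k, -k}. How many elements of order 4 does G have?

The elements of order 4 are: i, -i, j, -j, k, -k.
That's 6.

6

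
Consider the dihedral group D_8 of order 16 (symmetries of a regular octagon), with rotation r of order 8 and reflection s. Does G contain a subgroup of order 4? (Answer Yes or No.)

Yes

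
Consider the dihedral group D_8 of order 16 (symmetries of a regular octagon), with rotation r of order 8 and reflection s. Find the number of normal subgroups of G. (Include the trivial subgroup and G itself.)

7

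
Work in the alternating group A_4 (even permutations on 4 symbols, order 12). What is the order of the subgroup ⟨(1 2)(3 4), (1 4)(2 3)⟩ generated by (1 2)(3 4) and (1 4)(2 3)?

|⟨(1 2)(3 4)⟩| = 2 and |⟨(1 4)(2 3)⟩| = 2, so |H| is a multiple of lcm(2, 2) = 2 and divides |G| = 12.
Closing under the operation: H = {e, (1 2)(3 4), (1 3)(2 4), (1 4)(2 3)}, so |H| = 4.

4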